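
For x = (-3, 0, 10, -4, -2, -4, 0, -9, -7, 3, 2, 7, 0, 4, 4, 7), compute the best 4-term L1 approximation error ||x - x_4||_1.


Sorted |x_i| descending: [10, 9, 7, 7, 7, 4, 4, 4, 4, 3, 3, 2, 2, 0, 0, 0]
Keep top 4: [10, 9, 7, 7]
Tail entries: [7, 4, 4, 4, 4, 3, 3, 2, 2, 0, 0, 0]
L1 error = sum of tail = 33.

33


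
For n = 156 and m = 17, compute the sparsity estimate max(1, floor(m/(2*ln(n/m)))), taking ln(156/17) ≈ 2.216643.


n/m = 156/17.
ln(n/m) ≈ 2.216643.
2*ln(n/m) ≈ 4.433286.
m/(2*ln(n/m)) ≈ 17/4.433286 ≈ 3.8346.
floor = 3.
k_max = max(1, 3) = 3.

3


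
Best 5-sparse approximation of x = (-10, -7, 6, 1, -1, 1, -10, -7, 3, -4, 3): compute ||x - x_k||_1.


Sorted |x_i| descending: [10, 10, 7, 7, 6, 4, 3, 3, 1, 1, 1]
Keep top 5: [10, 10, 7, 7, 6]
Tail entries: [4, 3, 3, 1, 1, 1]
L1 error = sum of tail = 13.

13


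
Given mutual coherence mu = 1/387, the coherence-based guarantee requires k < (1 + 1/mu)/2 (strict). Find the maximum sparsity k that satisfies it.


1/mu = 387.
1 + 1/mu = 388.
(1 + 1/mu)/2 = 194 is an integer and the inequality is strict, so k_max = 194 - 1 = 193.

193


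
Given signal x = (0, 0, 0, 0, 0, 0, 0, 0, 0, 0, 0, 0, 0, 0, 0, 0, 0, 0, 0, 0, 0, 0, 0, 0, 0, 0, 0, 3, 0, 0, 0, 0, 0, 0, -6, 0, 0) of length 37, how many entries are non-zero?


Non-zero positions: [27, 34].
Sparsity = 2.

2


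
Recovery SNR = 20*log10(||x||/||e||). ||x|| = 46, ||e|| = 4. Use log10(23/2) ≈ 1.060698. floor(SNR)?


||x||/||e|| = 46/4 = 23/2.
log10(23/2) ≈ 1.060698.
20*log10(||x||/||e||) ≈ 20*1.060698 = 21.21396.
floor(21.21396) = 21.

21


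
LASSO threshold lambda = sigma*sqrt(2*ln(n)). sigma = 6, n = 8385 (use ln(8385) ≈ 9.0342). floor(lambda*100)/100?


ln(8385) ≈ 9.0342.
2*ln(n) ≈ 18.0684.
sqrt(2*ln(n)) ≈ sqrt(18.0684) ≈ 4.250694.
lambda ≈ 6*4.250694 = 25.504164.
floor(lambda*100)/100 = 25.50.

25.50


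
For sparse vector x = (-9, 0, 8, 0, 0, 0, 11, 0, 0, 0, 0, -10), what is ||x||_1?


Non-zero entries: [(0, -9), (2, 8), (6, 11), (11, -10)]
Absolute values: [9, 8, 11, 10]
||x||_1 = sum = 38.

38


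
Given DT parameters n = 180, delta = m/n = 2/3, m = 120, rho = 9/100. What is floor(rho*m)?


m = 2/3*180 = 120.
rho = 9/100.
rho*m = 9/100*120 = 10.8.
k = floor(10.8) = 10.

10


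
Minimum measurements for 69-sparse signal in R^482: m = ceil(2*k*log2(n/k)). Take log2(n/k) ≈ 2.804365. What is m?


log2(n/k) = log2(482/69) ≈ 2.804365.
2*k*log2(n/k) ≈ 2*69*2.804365 = 387.00237.
m = ceil(387.00237) = 388.

388


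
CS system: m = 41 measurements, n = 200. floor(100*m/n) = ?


100*m/n = 100*41/200 ≈ 20.5.
floor = 20.

20


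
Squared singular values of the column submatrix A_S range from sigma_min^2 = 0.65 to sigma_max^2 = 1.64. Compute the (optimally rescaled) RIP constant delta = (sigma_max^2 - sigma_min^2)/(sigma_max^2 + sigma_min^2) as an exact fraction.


lambda_max - lambda_min = 1.64 - 0.65 = 0.99.
lambda_max + lambda_min = 1.64 + 0.65 = 2.29.
delta = 0.99/2.29 = 99/229.

99/229


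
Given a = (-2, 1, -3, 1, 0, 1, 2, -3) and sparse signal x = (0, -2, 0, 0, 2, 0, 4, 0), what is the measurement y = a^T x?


Non-zero terms: ['1*-2', '0*2', '2*4']
Products: [-2, 0, 8]
y = sum = 6.

6


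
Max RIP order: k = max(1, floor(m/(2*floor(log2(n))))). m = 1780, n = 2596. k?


floor(log2(2596)) = 11.
2*11 = 22.
m/(2*floor(log2(n))) = 1780/22 ≈ 80.9091.
floor = 80.
k = max(1, 80) = 80.

80


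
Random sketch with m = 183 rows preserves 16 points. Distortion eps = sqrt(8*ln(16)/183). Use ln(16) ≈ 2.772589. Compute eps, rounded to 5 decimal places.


ln(16) ≈ 2.772589.
8*ln(N)/m ≈ 8*2.772589/183 ≈ 0.12120608.
eps = sqrt(0.12120608) ≈ 0.3481466 ≈ 0.34815.

0.34815


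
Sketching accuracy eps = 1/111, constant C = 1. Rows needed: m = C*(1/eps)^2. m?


1/eps = 111.
(1/eps)^2 = 12321.
m = 1*12321 = 12321.

12321


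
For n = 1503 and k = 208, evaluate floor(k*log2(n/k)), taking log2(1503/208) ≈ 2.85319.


log2(n/k) = log2(1503/208) ≈ 2.85319.
k*log2(n/k) ≈ 208*2.85319 = 593.46352.
floor(593.46352) = 593.

593


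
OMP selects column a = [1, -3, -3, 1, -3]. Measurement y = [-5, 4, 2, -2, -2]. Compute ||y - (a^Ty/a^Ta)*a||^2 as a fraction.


a^T a = 29.
a^T y = -19.
coeff = -19/29 = -19/29.
||r||^2 = 1176/29.

1176/29


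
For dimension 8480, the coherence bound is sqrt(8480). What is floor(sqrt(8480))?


92^2 = 8464 <= 8480 < 8649 = 93^2, so 92 <= sqrt(8480) < 93.
floor(sqrt(8480)) = 92.

92


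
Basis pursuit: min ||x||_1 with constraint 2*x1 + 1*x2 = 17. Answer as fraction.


Axis intercepts:
  x1 = 17/2, x2 = 0: L1 = 17/2
  x1 = 0, x2 = 17: L1 = 17
x* = (17/2, 0)
||x*||_1 = 17/2.

17/2


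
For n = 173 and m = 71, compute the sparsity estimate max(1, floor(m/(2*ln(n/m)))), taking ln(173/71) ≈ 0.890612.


n/m = 173/71.
ln(n/m) ≈ 0.890612.
2*ln(n/m) ≈ 1.781224.
m/(2*ln(n/m)) ≈ 71/1.781224 ≈ 39.8602.
floor = 39.
k_max = max(1, 39) = 39.

39


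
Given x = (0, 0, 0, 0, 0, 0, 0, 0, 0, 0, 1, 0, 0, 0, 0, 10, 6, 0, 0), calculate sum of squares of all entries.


Non-zero entries: [(10, 1), (15, 10), (16, 6)]
Squares: [1, 100, 36]
||x||_2^2 = sum = 137.

137


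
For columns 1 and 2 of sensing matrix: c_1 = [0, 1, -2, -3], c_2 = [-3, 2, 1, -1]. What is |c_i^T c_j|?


Inner product: 0*-3 + 1*2 + -2*1 + -3*-1
Products: [0, 2, -2, 3]
Sum = 3.
|dot| = 3.

3


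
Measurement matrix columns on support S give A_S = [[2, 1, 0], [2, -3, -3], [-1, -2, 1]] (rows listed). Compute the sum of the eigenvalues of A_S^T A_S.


Sum of eigenvalues of A_S^T A_S = trace(A_S^T A_S) = sum of squared column norms of A_S.
A_S^T A_S diagonal: [9, 14, 10].
trace = 9 + 14 + 10 = 33.

33


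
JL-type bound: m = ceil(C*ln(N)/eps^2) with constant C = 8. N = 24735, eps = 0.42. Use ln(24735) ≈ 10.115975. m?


ln(24735) ≈ 10.115975.
eps^2 = 0.42^2 = 0.1764.
C*ln(N)/eps^2 ≈ 8*10.115975/0.1764 ≈ 458.7744.
m = ceil(458.7744) = 459.

459


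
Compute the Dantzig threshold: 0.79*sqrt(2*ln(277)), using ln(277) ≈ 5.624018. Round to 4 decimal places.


ln(277) ≈ 5.624018.
2*ln(n) ≈ 11.248036.
sqrt(2*ln(n)) ≈ sqrt(11.248036) ≈ 3.353809.
threshold ≈ 0.79*3.353809 = 2.64950911 ≈ 2.6495.

2.6495


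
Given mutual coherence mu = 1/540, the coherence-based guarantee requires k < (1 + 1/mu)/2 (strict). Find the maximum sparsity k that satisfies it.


1/mu = 540.
1 + 1/mu = 541.
(1 + 1/mu)/2 = 270.5 is not an integer, so k_max = floor(270.5) = 270.

270


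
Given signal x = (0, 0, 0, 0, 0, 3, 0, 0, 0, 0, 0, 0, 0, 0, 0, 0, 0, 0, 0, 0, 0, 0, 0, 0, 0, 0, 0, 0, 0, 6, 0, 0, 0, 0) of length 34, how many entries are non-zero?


Non-zero positions: [5, 29].
Sparsity = 2.

2


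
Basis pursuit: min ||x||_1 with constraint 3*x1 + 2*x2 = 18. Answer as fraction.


Axis intercepts:
  x1 = 6, x2 = 0: L1 = 6
  x1 = 0, x2 = 9: L1 = 9
x* = (6, 0)
||x*||_1 = 6.

6


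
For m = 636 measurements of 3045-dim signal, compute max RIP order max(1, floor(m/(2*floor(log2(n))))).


floor(log2(3045)) = 11.
2*11 = 22.
m/(2*floor(log2(n))) = 636/22 ≈ 28.9091.
floor = 28.
k = max(1, 28) = 28.

28


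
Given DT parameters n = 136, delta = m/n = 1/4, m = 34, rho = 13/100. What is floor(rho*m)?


m = 1/4*136 = 34.
rho = 13/100.
rho*m = 13/100*34 = 4.42.
k = floor(4.42) = 4.

4


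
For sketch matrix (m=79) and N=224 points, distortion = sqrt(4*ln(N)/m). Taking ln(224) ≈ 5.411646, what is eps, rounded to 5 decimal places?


ln(224) ≈ 5.411646.
4*ln(N)/m ≈ 4*5.411646/79 ≈ 0.27400739.
eps = sqrt(0.27400739) ≈ 0.5234572 ≈ 0.52346.

0.52346


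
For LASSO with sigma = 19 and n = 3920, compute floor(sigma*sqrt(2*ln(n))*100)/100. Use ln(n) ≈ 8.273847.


ln(3920) ≈ 8.273847.
2*ln(n) ≈ 16.547694.
sqrt(2*ln(n)) ≈ sqrt(16.547694) ≈ 4.067886.
lambda ≈ 19*4.067886 = 77.289834.
floor(lambda*100)/100 = 77.28.

77.28


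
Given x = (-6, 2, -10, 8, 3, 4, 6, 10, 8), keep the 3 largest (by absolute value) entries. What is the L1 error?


Sorted |x_i| descending: [10, 10, 8, 8, 6, 6, 4, 3, 2]
Keep top 3: [10, 10, 8]
Tail entries: [8, 6, 6, 4, 3, 2]
L1 error = sum of tail = 29.

29


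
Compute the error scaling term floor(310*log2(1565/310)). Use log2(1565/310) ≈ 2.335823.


log2(n/k) = log2(1565/310) ≈ 2.335823.
k*log2(n/k) ≈ 310*2.335823 = 724.10513.
floor(724.10513) = 724.

724


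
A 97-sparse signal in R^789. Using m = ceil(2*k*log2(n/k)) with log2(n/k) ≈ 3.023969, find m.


log2(n/k) = log2(789/97) ≈ 3.023969.
2*k*log2(n/k) ≈ 2*97*3.023969 = 586.649986.
m = ceil(586.649986) = 587.

587


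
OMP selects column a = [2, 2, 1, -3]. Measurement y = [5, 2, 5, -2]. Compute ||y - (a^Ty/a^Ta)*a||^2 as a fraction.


a^T a = 18.
a^T y = 25.
coeff = 25/18 = 25/18.
||r||^2 = 419/18.

419/18


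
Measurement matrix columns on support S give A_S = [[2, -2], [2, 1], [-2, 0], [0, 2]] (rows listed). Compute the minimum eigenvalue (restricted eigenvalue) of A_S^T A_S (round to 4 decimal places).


A_S^T A_S = [[12, -2], [-2, 9]].
trace = 21.
det = 104.
disc = trace^2 - 4*det = 441 - 4*104 = 25.
sqrt(25) = 5.
lam_min = (21 - 5)/2 = 8 = 8.0000.

8.0000


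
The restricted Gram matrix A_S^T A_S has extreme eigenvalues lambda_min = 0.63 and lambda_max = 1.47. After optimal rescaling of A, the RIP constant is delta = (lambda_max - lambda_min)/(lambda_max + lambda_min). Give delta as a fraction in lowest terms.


lambda_max - lambda_min = 1.47 - 0.63 = 0.84.
lambda_max + lambda_min = 1.47 + 0.63 = 2.10.
delta = 0.84/2.10 = 84/210 = 2/5.

2/5


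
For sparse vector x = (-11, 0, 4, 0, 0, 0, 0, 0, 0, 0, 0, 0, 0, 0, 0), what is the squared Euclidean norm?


Non-zero entries: [(0, -11), (2, 4)]
Squares: [121, 16]
||x||_2^2 = sum = 137.

137


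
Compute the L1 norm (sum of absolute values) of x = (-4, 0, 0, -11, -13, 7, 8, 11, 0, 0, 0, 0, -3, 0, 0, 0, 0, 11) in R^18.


Non-zero entries: [(0, -4), (3, -11), (4, -13), (5, 7), (6, 8), (7, 11), (12, -3), (17, 11)]
Absolute values: [4, 11, 13, 7, 8, 11, 3, 11]
||x||_1 = sum = 68.

68


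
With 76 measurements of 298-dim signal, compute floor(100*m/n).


100*m/n = 100*76/298 ≈ 25.5034.
floor = 25.

25


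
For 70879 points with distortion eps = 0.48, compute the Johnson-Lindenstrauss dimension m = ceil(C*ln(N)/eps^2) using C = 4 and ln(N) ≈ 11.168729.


ln(70879) ≈ 11.168729.
eps^2 = 0.48^2 = 0.2304.
C*ln(N)/eps^2 ≈ 4*11.168729/0.2304 ≈ 193.9015.
m = ceil(193.9015) = 194.

194


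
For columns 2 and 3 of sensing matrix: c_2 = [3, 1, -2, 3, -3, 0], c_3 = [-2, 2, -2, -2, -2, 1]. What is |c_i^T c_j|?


Inner product: 3*-2 + 1*2 + -2*-2 + 3*-2 + -3*-2 + 0*1
Products: [-6, 2, 4, -6, 6, 0]
Sum = 0.
|dot| = 0.

0


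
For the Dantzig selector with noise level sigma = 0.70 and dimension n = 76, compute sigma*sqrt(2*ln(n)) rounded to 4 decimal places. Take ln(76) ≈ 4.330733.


ln(76) ≈ 4.330733.
2*ln(n) ≈ 8.661466.
sqrt(2*ln(n)) ≈ sqrt(8.661466) ≈ 2.943037.
threshold ≈ 0.70*2.943037 = 2.0601259 ≈ 2.0601.

2.0601


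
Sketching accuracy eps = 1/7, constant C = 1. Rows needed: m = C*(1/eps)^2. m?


1/eps = 7.
(1/eps)^2 = 49.
m = 1*49 = 49.

49


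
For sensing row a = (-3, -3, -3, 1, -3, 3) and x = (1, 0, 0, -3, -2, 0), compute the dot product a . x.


Non-zero terms: ['-3*1', '1*-3', '-3*-2']
Products: [-3, -3, 6]
y = sum = 0.

0


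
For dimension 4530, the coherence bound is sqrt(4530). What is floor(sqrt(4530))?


67^2 = 4489 <= 4530 < 4624 = 68^2, so 67 <= sqrt(4530) < 68.
floor(sqrt(4530)) = 67.

67


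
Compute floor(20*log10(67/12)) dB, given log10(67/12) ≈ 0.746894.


||x||/||e|| = 67/12.
log10(67/12) ≈ 0.746894.
20*log10(||x||/||e||) ≈ 20*0.746894 = 14.93788.
floor(14.93788) = 14.

14


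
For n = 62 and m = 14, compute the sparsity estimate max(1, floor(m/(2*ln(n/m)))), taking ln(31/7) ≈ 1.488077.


n/m = 62/14 = 31/7.
ln(n/m) ≈ 1.488077.
2*ln(n/m) ≈ 2.976154.
m/(2*ln(n/m)) ≈ 14/2.976154 ≈ 4.7041.
floor = 4.
k_max = max(1, 4) = 4.

4


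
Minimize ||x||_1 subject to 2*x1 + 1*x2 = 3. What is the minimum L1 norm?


Axis intercepts:
  x1 = 3/2, x2 = 0: L1 = 3/2
  x1 = 0, x2 = 3: L1 = 3
x* = (3/2, 0)
||x*||_1 = 3/2.

3/2


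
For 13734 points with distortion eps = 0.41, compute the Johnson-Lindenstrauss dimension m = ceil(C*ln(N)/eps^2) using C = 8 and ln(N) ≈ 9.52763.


ln(13734) ≈ 9.52763.
eps^2 = 0.41^2 = 0.1681.
C*ln(N)/eps^2 ≈ 8*9.52763/0.1681 ≈ 453.4268.
m = ceil(453.4268) = 454.

454


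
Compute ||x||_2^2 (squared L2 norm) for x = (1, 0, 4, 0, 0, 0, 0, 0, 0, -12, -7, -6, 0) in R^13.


Non-zero entries: [(0, 1), (2, 4), (9, -12), (10, -7), (11, -6)]
Squares: [1, 16, 144, 49, 36]
||x||_2^2 = sum = 246.

246


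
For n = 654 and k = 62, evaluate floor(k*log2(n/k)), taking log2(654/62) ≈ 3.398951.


log2(n/k) = log2(654/62) ≈ 3.398951.
k*log2(n/k) ≈ 62*3.398951 = 210.734962.
floor(210.734962) = 210.

210


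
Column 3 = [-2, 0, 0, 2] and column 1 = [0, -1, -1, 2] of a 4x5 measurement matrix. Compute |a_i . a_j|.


Inner product: -2*0 + 0*-1 + 0*-1 + 2*2
Products: [0, 0, 0, 4]
Sum = 4.
|dot| = 4.

4


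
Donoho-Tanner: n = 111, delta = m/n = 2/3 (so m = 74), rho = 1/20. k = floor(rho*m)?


m = 2/3*111 = 74.
rho = 1/20.
rho*m = 1/20*74 = 3.7.
k = floor(3.7) = 3.

3


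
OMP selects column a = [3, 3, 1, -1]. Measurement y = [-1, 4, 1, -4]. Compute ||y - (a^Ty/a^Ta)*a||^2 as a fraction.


a^T a = 20.
a^T y = 14.
coeff = 14/20 = 7/10.
||r||^2 = 121/5.

121/5


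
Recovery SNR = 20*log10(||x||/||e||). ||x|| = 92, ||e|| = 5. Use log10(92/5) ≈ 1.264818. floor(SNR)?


||x||/||e|| = 92/5.
log10(92/5) ≈ 1.264818.
20*log10(||x||/||e||) ≈ 20*1.264818 = 25.29636.
floor(25.29636) = 25.

25


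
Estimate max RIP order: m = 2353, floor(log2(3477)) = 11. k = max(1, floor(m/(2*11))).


floor(log2(3477)) = 11.
2*11 = 22.
m/(2*floor(log2(n))) = 2353/22 ≈ 106.9545.
floor = 106.
k = max(1, 106) = 106.

106


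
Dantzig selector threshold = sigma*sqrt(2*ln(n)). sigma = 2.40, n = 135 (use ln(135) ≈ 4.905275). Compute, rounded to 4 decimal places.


ln(135) ≈ 4.905275.
2*ln(n) ≈ 9.81055.
sqrt(2*ln(n)) ≈ sqrt(9.81055) ≈ 3.13218.
threshold ≈ 2.40*3.13218 = 7.517232 ≈ 7.5172.

7.5172


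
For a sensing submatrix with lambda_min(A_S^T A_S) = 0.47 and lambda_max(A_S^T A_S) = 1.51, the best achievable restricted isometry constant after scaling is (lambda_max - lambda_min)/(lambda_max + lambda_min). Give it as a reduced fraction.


lambda_max - lambda_min = 1.51 - 0.47 = 1.04.
lambda_max + lambda_min = 1.51 + 0.47 = 1.98.
delta = 1.04/1.98 = 104/198 = 52/99.

52/99


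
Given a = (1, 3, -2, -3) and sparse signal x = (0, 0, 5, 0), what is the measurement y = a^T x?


Non-zero terms: ['-2*5']
Products: [-10]
y = sum = -10.

-10


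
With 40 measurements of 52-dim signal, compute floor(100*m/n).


100*m/n = 100*40/52 ≈ 76.9231.
floor = 76.

76


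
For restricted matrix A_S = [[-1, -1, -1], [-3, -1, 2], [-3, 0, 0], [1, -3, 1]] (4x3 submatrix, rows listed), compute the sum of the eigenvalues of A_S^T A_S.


Sum of eigenvalues of A_S^T A_S = trace(A_S^T A_S) = sum of squared column norms of A_S.
A_S^T A_S diagonal: [20, 11, 6].
trace = 20 + 11 + 6 = 37.

37


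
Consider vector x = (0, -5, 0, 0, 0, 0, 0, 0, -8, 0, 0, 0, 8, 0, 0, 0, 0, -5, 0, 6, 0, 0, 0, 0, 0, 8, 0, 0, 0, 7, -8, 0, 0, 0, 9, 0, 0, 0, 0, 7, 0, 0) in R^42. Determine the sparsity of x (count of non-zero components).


Non-zero positions: [1, 8, 12, 17, 19, 25, 29, 30, 34, 39].
Sparsity = 10.

10


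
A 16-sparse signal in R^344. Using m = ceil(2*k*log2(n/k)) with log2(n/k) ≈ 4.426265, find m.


log2(n/k) = log2(344/16) ≈ 4.426265.
2*k*log2(n/k) ≈ 2*16*4.426265 = 141.64048.
m = ceil(141.64048) = 142.

142


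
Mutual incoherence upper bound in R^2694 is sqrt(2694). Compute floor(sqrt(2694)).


51^2 = 2601 <= 2694 < 2704 = 52^2, so 51 <= sqrt(2694) < 52.
floor(sqrt(2694)) = 51.

51


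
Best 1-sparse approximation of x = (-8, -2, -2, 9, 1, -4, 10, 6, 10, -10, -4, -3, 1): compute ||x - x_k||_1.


Sorted |x_i| descending: [10, 10, 10, 9, 8, 6, 4, 4, 3, 2, 2, 1, 1]
Keep top 1: [10]
Tail entries: [10, 10, 9, 8, 6, 4, 4, 3, 2, 2, 1, 1]
L1 error = sum of tail = 60.

60


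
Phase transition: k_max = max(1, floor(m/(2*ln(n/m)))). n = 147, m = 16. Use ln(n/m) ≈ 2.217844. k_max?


n/m = 147/16.
ln(n/m) ≈ 2.217844.
2*ln(n/m) ≈ 4.435688.
m/(2*ln(n/m)) ≈ 16/4.435688 ≈ 3.6071.
floor = 3.
k_max = max(1, 3) = 3.

3


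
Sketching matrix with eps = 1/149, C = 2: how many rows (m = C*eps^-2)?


1/eps = 149.
(1/eps)^2 = 22201.
m = 2*22201 = 44402.

44402


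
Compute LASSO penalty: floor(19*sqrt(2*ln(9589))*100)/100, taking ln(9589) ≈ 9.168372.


ln(9589) ≈ 9.168372.
2*ln(n) ≈ 18.336744.
sqrt(2*ln(n)) ≈ sqrt(18.336744) ≈ 4.282142.
lambda ≈ 19*4.282142 = 81.360698.
floor(lambda*100)/100 = 81.36.

81.36


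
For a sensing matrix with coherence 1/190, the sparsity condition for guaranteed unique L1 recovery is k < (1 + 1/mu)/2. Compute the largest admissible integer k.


1/mu = 190.
1 + 1/mu = 191.
(1 + 1/mu)/2 = 95.5 is not an integer, so k_max = floor(95.5) = 95.

95


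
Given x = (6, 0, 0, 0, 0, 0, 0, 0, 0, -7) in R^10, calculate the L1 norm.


Non-zero entries: [(0, 6), (9, -7)]
Absolute values: [6, 7]
||x||_1 = sum = 13.

13


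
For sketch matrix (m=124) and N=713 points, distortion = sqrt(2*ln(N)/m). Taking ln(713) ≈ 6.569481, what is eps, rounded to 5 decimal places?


ln(713) ≈ 6.569481.
2*ln(N)/m ≈ 2*6.569481/124 ≈ 0.10595937.
eps = sqrt(0.10595937) ≈ 0.325514 ≈ 0.32551.

0.32551


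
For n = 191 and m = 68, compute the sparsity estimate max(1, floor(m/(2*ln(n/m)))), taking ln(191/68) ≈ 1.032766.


n/m = 191/68.
ln(n/m) ≈ 1.032766.
2*ln(n/m) ≈ 2.065532.
m/(2*ln(n/m)) ≈ 68/2.065532 ≈ 32.9213.
floor = 32.
k_max = max(1, 32) = 32.

32


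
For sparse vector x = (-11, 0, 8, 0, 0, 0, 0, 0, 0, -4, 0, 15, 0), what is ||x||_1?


Non-zero entries: [(0, -11), (2, 8), (9, -4), (11, 15)]
Absolute values: [11, 8, 4, 15]
||x||_1 = sum = 38.

38


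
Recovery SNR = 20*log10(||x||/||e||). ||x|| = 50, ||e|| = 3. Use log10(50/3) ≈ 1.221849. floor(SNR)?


||x||/||e|| = 50/3.
log10(50/3) ≈ 1.221849.
20*log10(||x||/||e||) ≈ 20*1.221849 = 24.43698.
floor(24.43698) = 24.

24


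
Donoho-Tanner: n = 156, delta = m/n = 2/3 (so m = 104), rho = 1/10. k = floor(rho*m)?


m = 2/3*156 = 104.
rho = 1/10.
rho*m = 1/10*104 = 10.4.
k = floor(10.4) = 10.

10


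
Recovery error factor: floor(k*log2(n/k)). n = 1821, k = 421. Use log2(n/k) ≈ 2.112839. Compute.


log2(n/k) = log2(1821/421) ≈ 2.112839.
k*log2(n/k) ≈ 421*2.112839 = 889.505219.
floor(889.505219) = 889.

889


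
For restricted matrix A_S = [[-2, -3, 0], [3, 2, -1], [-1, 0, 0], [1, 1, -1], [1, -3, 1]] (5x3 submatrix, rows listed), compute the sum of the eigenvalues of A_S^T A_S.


Sum of eigenvalues of A_S^T A_S = trace(A_S^T A_S) = sum of squared column norms of A_S.
A_S^T A_S diagonal: [16, 23, 3].
trace = 16 + 23 + 3 = 42.

42


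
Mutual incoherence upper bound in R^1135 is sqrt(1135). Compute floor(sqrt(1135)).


33^2 = 1089 <= 1135 < 1156 = 34^2, so 33 <= sqrt(1135) < 34.
floor(sqrt(1135)) = 33.

33


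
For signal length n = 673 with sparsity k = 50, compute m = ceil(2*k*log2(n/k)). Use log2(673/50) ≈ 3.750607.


log2(n/k) = log2(673/50) ≈ 3.750607.
2*k*log2(n/k) ≈ 2*50*3.750607 = 375.0607.
m = ceil(375.0607) = 376.

376


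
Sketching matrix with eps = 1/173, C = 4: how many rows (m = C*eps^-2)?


1/eps = 173.
(1/eps)^2 = 29929.
m = 4*29929 = 119716.

119716


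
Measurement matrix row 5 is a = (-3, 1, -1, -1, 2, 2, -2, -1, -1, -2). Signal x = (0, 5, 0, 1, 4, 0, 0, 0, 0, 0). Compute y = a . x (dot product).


Non-zero terms: ['1*5', '-1*1', '2*4']
Products: [5, -1, 8]
y = sum = 12.

12


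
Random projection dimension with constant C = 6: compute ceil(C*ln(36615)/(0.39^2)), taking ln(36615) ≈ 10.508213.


ln(36615) ≈ 10.508213.
eps^2 = 0.39^2 = 0.1521.
C*ln(N)/eps^2 ≈ 6*10.508213/0.1521 ≈ 414.5252.
m = ceil(414.5252) = 415.

415


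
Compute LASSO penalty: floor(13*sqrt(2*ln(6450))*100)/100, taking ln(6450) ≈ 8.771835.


ln(6450) ≈ 8.771835.
2*ln(n) ≈ 17.54367.
sqrt(2*ln(n)) ≈ sqrt(17.54367) ≈ 4.188516.
lambda ≈ 13*4.188516 = 54.450708.
floor(lambda*100)/100 = 54.45.

54.45


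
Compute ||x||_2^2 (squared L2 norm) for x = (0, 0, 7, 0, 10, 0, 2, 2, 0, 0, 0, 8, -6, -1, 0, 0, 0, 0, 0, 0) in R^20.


Non-zero entries: [(2, 7), (4, 10), (6, 2), (7, 2), (11, 8), (12, -6), (13, -1)]
Squares: [49, 100, 4, 4, 64, 36, 1]
||x||_2^2 = sum = 258.

258


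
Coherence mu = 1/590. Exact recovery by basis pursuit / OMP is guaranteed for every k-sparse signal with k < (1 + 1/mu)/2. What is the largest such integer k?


1/mu = 590.
1 + 1/mu = 591.
(1 + 1/mu)/2 = 295.5 is not an integer, so k_max = floor(295.5) = 295.

295


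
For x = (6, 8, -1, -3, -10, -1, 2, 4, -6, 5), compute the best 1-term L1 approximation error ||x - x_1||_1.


Sorted |x_i| descending: [10, 8, 6, 6, 5, 4, 3, 2, 1, 1]
Keep top 1: [10]
Tail entries: [8, 6, 6, 5, 4, 3, 2, 1, 1]
L1 error = sum of tail = 36.

36


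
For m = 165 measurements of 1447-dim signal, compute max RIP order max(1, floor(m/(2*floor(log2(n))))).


floor(log2(1447)) = 10.
2*10 = 20.
m/(2*floor(log2(n))) = 165/20 ≈ 8.25.
floor = 8.
k = max(1, 8) = 8.

8


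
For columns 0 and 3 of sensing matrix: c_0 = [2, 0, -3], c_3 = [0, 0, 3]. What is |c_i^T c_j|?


Inner product: 2*0 + 0*0 + -3*3
Products: [0, 0, -9]
Sum = -9.
|dot| = 9.

9


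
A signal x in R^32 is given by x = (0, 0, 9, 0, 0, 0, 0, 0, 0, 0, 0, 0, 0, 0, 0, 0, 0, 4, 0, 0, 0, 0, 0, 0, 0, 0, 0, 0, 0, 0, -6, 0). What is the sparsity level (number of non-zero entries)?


Non-zero positions: [2, 17, 30].
Sparsity = 3.

3


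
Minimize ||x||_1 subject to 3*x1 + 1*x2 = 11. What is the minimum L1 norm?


Axis intercepts:
  x1 = 11/3, x2 = 0: L1 = 11/3
  x1 = 0, x2 = 11: L1 = 11
x* = (11/3, 0)
||x*||_1 = 11/3.

11/3


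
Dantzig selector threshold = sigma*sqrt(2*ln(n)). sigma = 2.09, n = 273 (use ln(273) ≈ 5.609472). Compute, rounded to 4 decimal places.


ln(273) ≈ 5.609472.
2*ln(n) ≈ 11.218944.
sqrt(2*ln(n)) ≈ sqrt(11.218944) ≈ 3.349469.
threshold ≈ 2.09*3.349469 = 7.00039021 ≈ 7.0004.

7.0004


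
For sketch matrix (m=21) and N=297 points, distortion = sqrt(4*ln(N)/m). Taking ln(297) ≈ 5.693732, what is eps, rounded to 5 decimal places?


ln(297) ≈ 5.693732.
4*ln(N)/m ≈ 4*5.693732/21 ≈ 1.08452038.
eps = sqrt(1.08452038) ≈ 1.0414031 ≈ 1.04140.

1.04140


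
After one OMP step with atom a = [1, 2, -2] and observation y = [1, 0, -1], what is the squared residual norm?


a^T a = 9.
a^T y = 3.
coeff = 3/9 = 1/3.
||r||^2 = 1.

1


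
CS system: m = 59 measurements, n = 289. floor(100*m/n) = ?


100*m/n = 100*59/289 ≈ 20.4152.
floor = 20.

20


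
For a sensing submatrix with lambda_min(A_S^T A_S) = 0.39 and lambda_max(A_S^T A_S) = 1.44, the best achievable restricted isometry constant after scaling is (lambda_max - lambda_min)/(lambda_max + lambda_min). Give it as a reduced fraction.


lambda_max - lambda_min = 1.44 - 0.39 = 1.05.
lambda_max + lambda_min = 1.44 + 0.39 = 1.83.
delta = 1.05/1.83 = 105/183 = 35/61.

35/61


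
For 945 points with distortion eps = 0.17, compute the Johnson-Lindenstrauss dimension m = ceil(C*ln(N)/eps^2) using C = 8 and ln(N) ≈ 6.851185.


ln(945) ≈ 6.851185.
eps^2 = 0.17^2 = 0.0289.
C*ln(N)/eps^2 ≈ 8*6.851185/0.0289 ≈ 1896.5218.
m = ceil(1896.5218) = 1897.

1897


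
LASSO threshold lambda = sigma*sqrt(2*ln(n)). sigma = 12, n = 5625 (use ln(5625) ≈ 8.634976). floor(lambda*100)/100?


ln(5625) ≈ 8.634976.
2*ln(n) ≈ 17.269952.
sqrt(2*ln(n)) ≈ sqrt(17.269952) ≈ 4.155713.
lambda ≈ 12*4.155713 = 49.868556.
floor(lambda*100)/100 = 49.86.

49.86


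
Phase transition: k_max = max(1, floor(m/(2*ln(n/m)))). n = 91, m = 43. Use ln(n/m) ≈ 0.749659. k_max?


n/m = 91/43.
ln(n/m) ≈ 0.749659.
2*ln(n/m) ≈ 1.499318.
m/(2*ln(n/m)) ≈ 43/1.499318 ≈ 28.6797.
floor = 28.
k_max = max(1, 28) = 28.

28


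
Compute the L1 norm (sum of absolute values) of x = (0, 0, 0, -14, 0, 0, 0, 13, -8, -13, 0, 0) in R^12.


Non-zero entries: [(3, -14), (7, 13), (8, -8), (9, -13)]
Absolute values: [14, 13, 8, 13]
||x||_1 = sum = 48.

48


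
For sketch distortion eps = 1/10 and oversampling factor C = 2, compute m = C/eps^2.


1/eps = 10.
(1/eps)^2 = 100.
m = 2*100 = 200.

200


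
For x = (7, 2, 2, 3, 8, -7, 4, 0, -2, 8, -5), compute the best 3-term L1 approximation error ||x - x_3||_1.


Sorted |x_i| descending: [8, 8, 7, 7, 5, 4, 3, 2, 2, 2, 0]
Keep top 3: [8, 8, 7]
Tail entries: [7, 5, 4, 3, 2, 2, 2, 0]
L1 error = sum of tail = 25.

25


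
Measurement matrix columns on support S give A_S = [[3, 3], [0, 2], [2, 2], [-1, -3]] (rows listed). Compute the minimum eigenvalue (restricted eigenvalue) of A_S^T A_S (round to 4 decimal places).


A_S^T A_S = [[14, 16], [16, 26]].
trace = 40.
det = 108.
disc = trace^2 - 4*det = 1600 - 4*108 = 1168.
sqrt(1168) ≈ 34.176015.
lam_min = (40 - sqrt(1168))/2 ≈ (40 - 34.176015)/2 = 2.9119925 ≈ 2.9120.

2.9120


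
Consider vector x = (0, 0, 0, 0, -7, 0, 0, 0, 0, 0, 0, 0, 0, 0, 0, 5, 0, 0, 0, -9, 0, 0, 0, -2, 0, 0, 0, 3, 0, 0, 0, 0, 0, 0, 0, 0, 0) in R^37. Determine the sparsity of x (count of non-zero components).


Non-zero positions: [4, 15, 19, 23, 27].
Sparsity = 5.

5


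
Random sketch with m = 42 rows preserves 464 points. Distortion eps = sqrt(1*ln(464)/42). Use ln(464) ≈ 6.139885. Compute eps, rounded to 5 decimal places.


ln(464) ≈ 6.139885.
1*ln(N)/m ≈ 1*6.139885/42 ≈ 0.14618774.
eps = sqrt(0.14618774) ≈ 0.3823451 ≈ 0.38235.

0.38235


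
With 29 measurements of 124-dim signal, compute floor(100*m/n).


100*m/n = 100*29/124 ≈ 23.3871.
floor = 23.

23


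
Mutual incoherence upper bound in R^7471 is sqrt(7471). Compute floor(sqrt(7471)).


86^2 = 7396 <= 7471 < 7569 = 87^2, so 86 <= sqrt(7471) < 87.
floor(sqrt(7471)) = 86.

86


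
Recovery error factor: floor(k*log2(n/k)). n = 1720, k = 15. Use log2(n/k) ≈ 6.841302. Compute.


log2(n/k) = log2(1720/15) ≈ 6.841302.
k*log2(n/k) ≈ 15*6.841302 = 102.61953.
floor(102.61953) = 102.

102


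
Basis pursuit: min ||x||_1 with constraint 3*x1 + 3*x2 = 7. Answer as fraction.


Axis intercepts:
  x1 = 7/3, x2 = 0: L1 = 7/3
  x1 = 0, x2 = 7/3: L1 = 7/3
x* = (7/3, 0)
||x*||_1 = 7/3.

7/3


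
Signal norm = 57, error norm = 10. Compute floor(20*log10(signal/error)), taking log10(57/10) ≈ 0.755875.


||x||/||e|| = 57/10.
log10(57/10) ≈ 0.755875.
20*log10(||x||/||e||) ≈ 20*0.755875 = 15.1175.
floor(15.1175) = 15.

15


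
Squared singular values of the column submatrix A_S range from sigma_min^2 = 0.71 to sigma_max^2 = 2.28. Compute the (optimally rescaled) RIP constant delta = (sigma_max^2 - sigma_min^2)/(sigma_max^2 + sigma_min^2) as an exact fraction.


lambda_max - lambda_min = 2.28 - 0.71 = 1.57.
lambda_max + lambda_min = 2.28 + 0.71 = 2.99.
delta = 1.57/2.99 = 157/299.

157/299


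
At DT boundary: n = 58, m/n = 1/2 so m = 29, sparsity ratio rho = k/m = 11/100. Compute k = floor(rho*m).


m = 1/2*58 = 29.
rho = 11/100.
rho*m = 11/100*29 = 3.19.
k = floor(3.19) = 3.

3


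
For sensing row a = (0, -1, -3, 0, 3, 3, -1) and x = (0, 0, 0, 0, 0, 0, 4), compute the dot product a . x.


Non-zero terms: ['-1*4']
Products: [-4]
y = sum = -4.

-4


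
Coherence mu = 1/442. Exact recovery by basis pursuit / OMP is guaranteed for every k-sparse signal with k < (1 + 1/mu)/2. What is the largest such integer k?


1/mu = 442.
1 + 1/mu = 443.
(1 + 1/mu)/2 = 221.5 is not an integer, so k_max = floor(221.5) = 221.

221


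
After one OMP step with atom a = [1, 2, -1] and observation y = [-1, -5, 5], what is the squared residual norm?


a^T a = 6.
a^T y = -16.
coeff = -16/6 = -8/3.
||r||^2 = 25/3.

25/3


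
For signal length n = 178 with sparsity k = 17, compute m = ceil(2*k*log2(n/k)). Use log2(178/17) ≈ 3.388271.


log2(n/k) = log2(178/17) ≈ 3.388271.
2*k*log2(n/k) ≈ 2*17*3.388271 = 115.201214.
m = ceil(115.201214) = 116.

116


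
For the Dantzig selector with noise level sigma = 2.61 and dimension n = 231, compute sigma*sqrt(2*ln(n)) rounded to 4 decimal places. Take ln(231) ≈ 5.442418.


ln(231) ≈ 5.442418.
2*ln(n) ≈ 10.884836.
sqrt(2*ln(n)) ≈ sqrt(10.884836) ≈ 3.299217.
threshold ≈ 2.61*3.299217 = 8.61095637 ≈ 8.6110.

8.6110


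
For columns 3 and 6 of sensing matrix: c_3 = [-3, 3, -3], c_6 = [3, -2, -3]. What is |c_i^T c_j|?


Inner product: -3*3 + 3*-2 + -3*-3
Products: [-9, -6, 9]
Sum = -6.
|dot| = 6.

6


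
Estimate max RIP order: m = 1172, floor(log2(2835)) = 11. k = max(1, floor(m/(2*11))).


floor(log2(2835)) = 11.
2*11 = 22.
m/(2*floor(log2(n))) = 1172/22 ≈ 53.2727.
floor = 53.
k = max(1, 53) = 53.

53


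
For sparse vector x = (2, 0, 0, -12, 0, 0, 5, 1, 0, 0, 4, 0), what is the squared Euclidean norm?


Non-zero entries: [(0, 2), (3, -12), (6, 5), (7, 1), (10, 4)]
Squares: [4, 144, 25, 1, 16]
||x||_2^2 = sum = 190.

190


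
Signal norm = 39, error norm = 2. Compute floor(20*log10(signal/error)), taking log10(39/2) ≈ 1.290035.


||x||/||e|| = 39/2.
log10(39/2) ≈ 1.290035.
20*log10(||x||/||e||) ≈ 20*1.290035 = 25.8007.
floor(25.8007) = 25.

25


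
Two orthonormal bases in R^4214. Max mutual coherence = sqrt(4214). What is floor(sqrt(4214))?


64^2 = 4096 <= 4214 < 4225 = 65^2, so 64 <= sqrt(4214) < 65.
floor(sqrt(4214)) = 64.

64


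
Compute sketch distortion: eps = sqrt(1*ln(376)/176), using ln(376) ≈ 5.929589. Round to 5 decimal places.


ln(376) ≈ 5.929589.
1*ln(N)/m ≈ 1*5.929589/176 ≈ 0.03369085.
eps = sqrt(0.03369085) ≈ 0.1835507 ≈ 0.18355.

0.18355


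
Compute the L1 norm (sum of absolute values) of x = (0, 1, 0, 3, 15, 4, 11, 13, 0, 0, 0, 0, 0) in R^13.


Non-zero entries: [(1, 1), (3, 3), (4, 15), (5, 4), (6, 11), (7, 13)]
Absolute values: [1, 3, 15, 4, 11, 13]
||x||_1 = sum = 47.

47


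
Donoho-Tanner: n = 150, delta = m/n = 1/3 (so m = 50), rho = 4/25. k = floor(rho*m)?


m = 1/3*150 = 50.
rho = 4/25.
rho*m = 4/25*50 = 8.
k = floor(8) = 8.

8


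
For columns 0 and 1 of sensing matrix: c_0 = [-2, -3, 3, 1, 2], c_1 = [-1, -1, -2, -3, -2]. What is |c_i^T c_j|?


Inner product: -2*-1 + -3*-1 + 3*-2 + 1*-3 + 2*-2
Products: [2, 3, -6, -3, -4]
Sum = -8.
|dot| = 8.

8


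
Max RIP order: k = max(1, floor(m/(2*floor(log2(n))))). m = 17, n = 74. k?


floor(log2(74)) = 6.
2*6 = 12.
m/(2*floor(log2(n))) = 17/12 ≈ 1.4167.
floor = 1.
k = max(1, 1) = 1.

1


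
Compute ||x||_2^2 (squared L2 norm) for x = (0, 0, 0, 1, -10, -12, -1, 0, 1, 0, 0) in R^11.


Non-zero entries: [(3, 1), (4, -10), (5, -12), (6, -1), (8, 1)]
Squares: [1, 100, 144, 1, 1]
||x||_2^2 = sum = 247.

247


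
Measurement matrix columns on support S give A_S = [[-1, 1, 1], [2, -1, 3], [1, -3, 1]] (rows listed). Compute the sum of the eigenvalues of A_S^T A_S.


Sum of eigenvalues of A_S^T A_S = trace(A_S^T A_S) = sum of squared column norms of A_S.
A_S^T A_S diagonal: [6, 11, 11].
trace = 6 + 11 + 11 = 28.

28


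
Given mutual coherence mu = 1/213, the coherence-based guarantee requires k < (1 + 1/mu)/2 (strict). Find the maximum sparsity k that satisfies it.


1/mu = 213.
1 + 1/mu = 214.
(1 + 1/mu)/2 = 107 is an integer and the inequality is strict, so k_max = 107 - 1 = 106.

106


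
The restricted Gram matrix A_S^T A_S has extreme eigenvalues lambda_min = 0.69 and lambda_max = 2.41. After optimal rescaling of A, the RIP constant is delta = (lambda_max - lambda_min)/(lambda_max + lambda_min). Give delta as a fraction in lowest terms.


lambda_max - lambda_min = 2.41 - 0.69 = 1.72.
lambda_max + lambda_min = 2.41 + 0.69 = 3.10.
delta = 1.72/3.10 = 172/310 = 86/155.

86/155


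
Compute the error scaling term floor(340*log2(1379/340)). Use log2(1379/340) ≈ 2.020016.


log2(n/k) = log2(1379/340) ≈ 2.020016.
k*log2(n/k) ≈ 340*2.020016 = 686.80544.
floor(686.80544) = 686.

686


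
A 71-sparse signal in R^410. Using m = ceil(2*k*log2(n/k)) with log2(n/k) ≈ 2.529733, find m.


log2(n/k) = log2(410/71) ≈ 2.529733.
2*k*log2(n/k) ≈ 2*71*2.529733 = 359.222086.
m = ceil(359.222086) = 360.

360


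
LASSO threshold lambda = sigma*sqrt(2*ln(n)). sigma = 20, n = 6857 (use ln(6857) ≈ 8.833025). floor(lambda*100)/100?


ln(6857) ≈ 8.833025.
2*ln(n) ≈ 17.66605.
sqrt(2*ln(n)) ≈ sqrt(17.66605) ≈ 4.2031.
lambda ≈ 20*4.2031 = 84.062.
floor(lambda*100)/100 = 84.06.

84.06


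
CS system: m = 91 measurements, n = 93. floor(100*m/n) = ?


100*m/n = 100*91/93 ≈ 97.8495.
floor = 97.

97


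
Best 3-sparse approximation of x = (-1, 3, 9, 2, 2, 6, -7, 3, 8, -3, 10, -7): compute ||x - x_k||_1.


Sorted |x_i| descending: [10, 9, 8, 7, 7, 6, 3, 3, 3, 2, 2, 1]
Keep top 3: [10, 9, 8]
Tail entries: [7, 7, 6, 3, 3, 3, 2, 2, 1]
L1 error = sum of tail = 34.

34


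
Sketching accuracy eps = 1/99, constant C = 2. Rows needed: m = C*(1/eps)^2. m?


1/eps = 99.
(1/eps)^2 = 9801.
m = 2*9801 = 19602.

19602


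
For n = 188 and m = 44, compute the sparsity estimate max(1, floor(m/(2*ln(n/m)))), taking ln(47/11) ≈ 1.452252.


n/m = 188/44 = 47/11.
ln(n/m) ≈ 1.452252.
2*ln(n/m) ≈ 2.904504.
m/(2*ln(n/m)) ≈ 44/2.904504 ≈ 15.1489.
floor = 15.
k_max = max(1, 15) = 15.

15


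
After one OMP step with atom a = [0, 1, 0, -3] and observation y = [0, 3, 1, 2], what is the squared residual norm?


a^T a = 10.
a^T y = -3.
coeff = -3/10 = -3/10.
||r||^2 = 131/10.

131/10


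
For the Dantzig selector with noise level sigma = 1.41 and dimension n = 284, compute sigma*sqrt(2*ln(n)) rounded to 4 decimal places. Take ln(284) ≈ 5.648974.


ln(284) ≈ 5.648974.
2*ln(n) ≈ 11.297948.
sqrt(2*ln(n)) ≈ sqrt(11.297948) ≈ 3.361242.
threshold ≈ 1.41*3.361242 = 4.73935122 ≈ 4.7394.

4.7394


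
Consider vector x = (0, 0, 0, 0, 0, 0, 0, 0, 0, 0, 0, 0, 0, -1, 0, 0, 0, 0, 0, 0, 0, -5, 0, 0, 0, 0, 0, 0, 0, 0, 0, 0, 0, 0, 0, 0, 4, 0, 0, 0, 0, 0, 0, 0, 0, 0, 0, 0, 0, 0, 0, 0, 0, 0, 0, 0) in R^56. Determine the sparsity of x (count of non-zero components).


Non-zero positions: [13, 21, 36].
Sparsity = 3.

3


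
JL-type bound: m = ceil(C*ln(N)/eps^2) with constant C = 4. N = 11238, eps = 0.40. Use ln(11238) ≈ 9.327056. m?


ln(11238) ≈ 9.327056.
eps^2 = 0.40^2 = 0.16.
C*ln(N)/eps^2 ≈ 4*9.327056/0.16 ≈ 233.1764.
m = ceil(233.1764) = 234.

234


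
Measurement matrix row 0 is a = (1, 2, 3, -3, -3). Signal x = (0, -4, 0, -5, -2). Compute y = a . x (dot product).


Non-zero terms: ['2*-4', '-3*-5', '-3*-2']
Products: [-8, 15, 6]
y = sum = 13.

13


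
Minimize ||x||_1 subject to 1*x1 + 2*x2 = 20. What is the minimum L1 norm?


Axis intercepts:
  x1 = 20, x2 = 0: L1 = 20
  x1 = 0, x2 = 10: L1 = 10
x* = (0, 10)
||x*||_1 = 10.

10


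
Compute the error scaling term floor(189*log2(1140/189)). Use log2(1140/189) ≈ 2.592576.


log2(n/k) = log2(1140/189) ≈ 2.592576.
k*log2(n/k) ≈ 189*2.592576 = 489.996864.
floor(489.996864) = 489.

489


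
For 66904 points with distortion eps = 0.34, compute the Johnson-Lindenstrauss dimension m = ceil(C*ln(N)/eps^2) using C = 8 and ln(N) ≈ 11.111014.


ln(66904) ≈ 11.111014.
eps^2 = 0.34^2 = 0.1156.
C*ln(N)/eps^2 ≈ 8*11.111014/0.1156 ≈ 768.9283.
m = ceil(768.9283) = 769.

769


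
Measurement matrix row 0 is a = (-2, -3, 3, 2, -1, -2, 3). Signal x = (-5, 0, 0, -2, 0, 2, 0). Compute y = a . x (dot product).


Non-zero terms: ['-2*-5', '2*-2', '-2*2']
Products: [10, -4, -4]
y = sum = 2.

2


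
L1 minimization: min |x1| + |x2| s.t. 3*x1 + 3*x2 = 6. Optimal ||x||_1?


Axis intercepts:
  x1 = 2, x2 = 0: L1 = 2
  x1 = 0, x2 = 2: L1 = 2
x* = (2, 0)
||x*||_1 = 2.

2


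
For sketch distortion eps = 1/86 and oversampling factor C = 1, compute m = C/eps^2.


1/eps = 86.
(1/eps)^2 = 7396.
m = 1*7396 = 7396.

7396


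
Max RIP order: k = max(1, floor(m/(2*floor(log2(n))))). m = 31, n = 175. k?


floor(log2(175)) = 7.
2*7 = 14.
m/(2*floor(log2(n))) = 31/14 ≈ 2.2143.
floor = 2.
k = max(1, 2) = 2.

2


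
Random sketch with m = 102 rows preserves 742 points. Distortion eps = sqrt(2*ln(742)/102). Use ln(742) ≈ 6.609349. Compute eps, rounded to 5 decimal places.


ln(742) ≈ 6.609349.
2*ln(N)/m ≈ 2*6.609349/102 ≈ 0.12959508.
eps = sqrt(0.12959508) ≈ 0.3599932 ≈ 0.35999.

0.35999


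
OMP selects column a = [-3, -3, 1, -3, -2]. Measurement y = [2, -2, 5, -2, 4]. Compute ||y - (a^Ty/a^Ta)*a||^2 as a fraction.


a^T a = 32.
a^T y = 3.
coeff = 3/32 = 3/32.
||r||^2 = 1687/32.

1687/32


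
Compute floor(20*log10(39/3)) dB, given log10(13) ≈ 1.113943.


||x||/||e|| = 39/3 = 13.
log10(13) ≈ 1.113943.
20*log10(||x||/||e||) ≈ 20*1.113943 = 22.27886.
floor(22.27886) = 22.

22


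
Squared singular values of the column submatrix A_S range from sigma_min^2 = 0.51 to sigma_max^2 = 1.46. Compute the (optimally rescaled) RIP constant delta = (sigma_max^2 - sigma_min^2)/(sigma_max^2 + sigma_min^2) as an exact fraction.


lambda_max - lambda_min = 1.46 - 0.51 = 0.95.
lambda_max + lambda_min = 1.46 + 0.51 = 1.97.
delta = 0.95/1.97 = 95/197.

95/197


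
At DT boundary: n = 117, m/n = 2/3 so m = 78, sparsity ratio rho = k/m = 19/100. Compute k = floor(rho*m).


m = 2/3*117 = 78.
rho = 19/100.
rho*m = 19/100*78 = 14.82.
k = floor(14.82) = 14.

14


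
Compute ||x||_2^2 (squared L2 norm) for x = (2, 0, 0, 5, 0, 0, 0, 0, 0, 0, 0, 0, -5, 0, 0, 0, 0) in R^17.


Non-zero entries: [(0, 2), (3, 5), (12, -5)]
Squares: [4, 25, 25]
||x||_2^2 = sum = 54.

54


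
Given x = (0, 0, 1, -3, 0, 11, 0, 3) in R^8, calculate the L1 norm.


Non-zero entries: [(2, 1), (3, -3), (5, 11), (7, 3)]
Absolute values: [1, 3, 11, 3]
||x||_1 = sum = 18.

18


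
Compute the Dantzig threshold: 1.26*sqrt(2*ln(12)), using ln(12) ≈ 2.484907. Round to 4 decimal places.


ln(12) ≈ 2.484907.
2*ln(n) ≈ 4.969814.
sqrt(2*ln(n)) ≈ sqrt(4.969814) ≈ 2.229308.
threshold ≈ 1.26*2.229308 = 2.80892808 ≈ 2.8089.

2.8089


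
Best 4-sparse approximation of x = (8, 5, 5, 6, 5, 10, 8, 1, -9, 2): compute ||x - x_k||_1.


Sorted |x_i| descending: [10, 9, 8, 8, 6, 5, 5, 5, 2, 1]
Keep top 4: [10, 9, 8, 8]
Tail entries: [6, 5, 5, 5, 2, 1]
L1 error = sum of tail = 24.

24


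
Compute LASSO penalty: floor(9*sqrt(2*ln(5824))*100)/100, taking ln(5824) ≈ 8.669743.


ln(5824) ≈ 8.669743.
2*ln(n) ≈ 17.339486.
sqrt(2*ln(n)) ≈ sqrt(17.339486) ≈ 4.164071.
lambda ≈ 9*4.164071 = 37.476639.
floor(lambda*100)/100 = 37.47.

37.47


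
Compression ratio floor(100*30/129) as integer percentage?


100*m/n = 100*30/129 ≈ 23.2558.
floor = 23.

23


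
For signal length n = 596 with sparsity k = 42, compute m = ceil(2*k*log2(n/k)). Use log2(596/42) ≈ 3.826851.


log2(n/k) = log2(596/42) ≈ 3.826851.
2*k*log2(n/k) ≈ 2*42*3.826851 = 321.455484.
m = ceil(321.455484) = 322.

322


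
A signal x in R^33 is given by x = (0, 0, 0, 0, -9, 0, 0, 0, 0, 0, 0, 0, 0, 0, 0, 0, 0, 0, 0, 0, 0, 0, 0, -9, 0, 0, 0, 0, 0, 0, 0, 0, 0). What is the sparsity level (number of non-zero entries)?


Non-zero positions: [4, 23].
Sparsity = 2.

2


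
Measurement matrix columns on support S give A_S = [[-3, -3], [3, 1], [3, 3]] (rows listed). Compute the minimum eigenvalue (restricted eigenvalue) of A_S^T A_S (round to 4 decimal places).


A_S^T A_S = [[27, 21], [21, 19]].
trace = 46.
det = 72.
disc = trace^2 - 4*det = 2116 - 4*72 = 1828.
sqrt(1828) ≈ 42.755117.
lam_min = (46 - sqrt(1828))/2 ≈ (46 - 42.755117)/2 = 1.6224415 ≈ 1.6224.

1.6224
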